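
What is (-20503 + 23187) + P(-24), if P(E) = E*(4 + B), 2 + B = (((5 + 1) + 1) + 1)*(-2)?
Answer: 3020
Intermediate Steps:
B = -18 (B = -2 + (((5 + 1) + 1) + 1)*(-2) = -2 + ((6 + 1) + 1)*(-2) = -2 + (7 + 1)*(-2) = -2 + 8*(-2) = -2 - 16 = -18)
P(E) = -14*E (P(E) = E*(4 - 18) = E*(-14) = -14*E)
(-20503 + 23187) + P(-24) = (-20503 + 23187) - 14*(-24) = 2684 + 336 = 3020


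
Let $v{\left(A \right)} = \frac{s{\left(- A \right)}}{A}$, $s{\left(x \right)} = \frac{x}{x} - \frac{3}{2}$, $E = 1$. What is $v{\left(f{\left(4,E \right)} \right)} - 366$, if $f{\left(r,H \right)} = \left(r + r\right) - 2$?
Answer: $- \frac{4393}{12} \approx -366.08$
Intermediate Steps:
$s{\left(x \right)} = - \frac{1}{2}$ ($s{\left(x \right)} = 1 - \frac{3}{2} = - \frac{1}{2}$)
$f{\left(r,H \right)} = -2 + 2 r$ ($f{\left(r,H \right)} = 2 r - 2 = -2 + 2 r$)
$v{\left(A \right)} = - \frac{1}{2 A}$
$v{\left(f{\left(4,E \right)} \right)} - 366 = - \frac{1}{2 \left(-2 + 2 \cdot 4\right)} - 366 = - \frac{1}{2 \left(-2 + 8\right)} - 366 = - \frac{1}{2 \cdot 6} - 366 = \left(- \frac{1}{2}\right) \frac{1}{6} - 366 = - \frac{1}{12} - 366 = - \frac{4393}{12}$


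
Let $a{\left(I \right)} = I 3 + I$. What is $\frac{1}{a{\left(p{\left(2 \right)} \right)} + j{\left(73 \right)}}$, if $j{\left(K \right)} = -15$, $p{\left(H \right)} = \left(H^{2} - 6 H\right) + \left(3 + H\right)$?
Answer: $- \frac{1}{27} \approx -0.037037$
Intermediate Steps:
$p{\left(H \right)} = 3 + H^{2} - 5 H$
$a{\left(I \right)} = 4 I$ ($a{\left(I \right)} = 3 I + I = 4 I$)
$\frac{1}{a{\left(p{\left(2 \right)} \right)} + j{\left(73 \right)}} = \frac{1}{4 \left(3 + 2^{2} - 10\right) - 15} = \frac{1}{4 \left(3 + 4 - 10\right) - 15} = \frac{1}{4 \left(-3\right) - 15} = \frac{1}{-12 - 15} = \frac{1}{-27} = - \frac{1}{27}$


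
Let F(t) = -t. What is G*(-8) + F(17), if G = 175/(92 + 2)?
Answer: -1499/47 ≈ -31.894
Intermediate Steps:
G = 175/94 ≈ 1.8617
G*(-8) + F(17) = (175/94)*(-8) - 1*17 = -700/47 - 17 = -1499/47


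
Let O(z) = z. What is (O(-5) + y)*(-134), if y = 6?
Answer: -134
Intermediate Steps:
(O(-5) + y)*(-134) = (-5 + 6)*(-134) = 1*(-134) = -134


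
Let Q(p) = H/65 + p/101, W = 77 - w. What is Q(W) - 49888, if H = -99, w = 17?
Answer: -327520819/6565 ≈ -49889.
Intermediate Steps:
W = 60 (W = 77 - 1*17 = 77 - 17 = 60)
Q(p) = -99/65 + p/101
Q(W) - 49888 = (-99/65 + (1/101)*60) - 49888 = (-99/65 + 60/101) - 49888 = -6099/6565 - 49888 = -327520819/6565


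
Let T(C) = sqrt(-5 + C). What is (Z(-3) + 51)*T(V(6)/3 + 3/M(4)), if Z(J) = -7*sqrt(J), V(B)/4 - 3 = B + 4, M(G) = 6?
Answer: sqrt(462)*(51 - 7*I*sqrt(3))/6 ≈ 182.7 - 43.434*I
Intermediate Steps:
V(B) = 28 + 4*B (V(B) = 12 + 4*(B + 4) = 12 + 4*(4 + B) = 12 + (16 + 4*B) = 28 + 4*B)
(Z(-3) + 51)*T(V(6)/3 + 3/M(4)) = (-7*I*sqrt(3) + 51)*sqrt(-5 + ((28 + 4*6)/3 + 3/6)) = (-7*I*sqrt(3) + 51)*sqrt(-5 + ((28 + 24)*(1/3) + 3*(1/6))) = (-7*I*sqrt(3) + 51)*sqrt(-5 + (52*(1/3) + 1/2)) = (51 - 7*I*sqrt(3))*sqrt(-5 + (52/3 + 1/2)) = (51 - 7*I*sqrt(3))*sqrt(-5 + 107/6) = (51 - 7*I*sqrt(3))*sqrt(77/6) = (51 - 7*I*sqrt(3))*(sqrt(462)/6) = sqrt(462)*(51 - 7*I*sqrt(3))/6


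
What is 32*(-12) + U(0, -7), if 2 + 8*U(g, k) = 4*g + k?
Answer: -3081/8 ≈ -385.13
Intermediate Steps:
U(g, k) = -¼ + g/2 + k/8 (U(g, k) = -¼ + (4*g + k)/8 = -¼ + (k + 4*g)/8 = -¼ + (g/2 + k/8) = -¼ + g/2 + k/8)
32*(-12) + U(0, -7) = 32*(-12) + (-¼ + (½)*0 + (⅛)*(-7)) = -384 + (-¼ + 0 - 7/8) = -384 - 9/8 = -3081/8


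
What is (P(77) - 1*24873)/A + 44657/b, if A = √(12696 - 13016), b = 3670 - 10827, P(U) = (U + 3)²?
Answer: -44657/7157 + 18473*I*√5/40 ≈ -6.2396 + 1032.7*I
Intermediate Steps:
P(U) = (3 + U)²
b = -7157
A = 8*I*√5 (A = √(-320) = 8*I*√5 ≈ 17.889*I)
(P(77) - 1*24873)/A + 44657/b = ((3 + 77)² - 1*24873)/((8*I*√5)) + 44657/(-7157) = (80² - 24873)*(-I*√5/40) + 44657*(-1/7157) = (6400 - 24873)*(-I*√5/40) - 44657/7157 = -(-18473)*I*√5/40 - 44657/7157 = 18473*I*√5/40 - 44657/7157 = -44657/7157 + 18473*I*√5/40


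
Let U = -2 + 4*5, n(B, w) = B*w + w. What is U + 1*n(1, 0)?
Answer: 18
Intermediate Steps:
n(B, w) = w + B*w
U = 18 (U = -2 + 20 = 18)
U + 1*n(1, 0) = 18 + 1*(0*(1 + 1)) = 18 + 1*(0*2) = 18 + 1*0 = 18 + 0 = 18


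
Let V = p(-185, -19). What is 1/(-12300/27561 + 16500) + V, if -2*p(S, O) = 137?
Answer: -10383316713/151581400 ≈ -68.500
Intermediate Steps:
p(S, O) = -137/2 (p(S, O) = -1/2*137 = -137/2)
V = -137/2 ≈ -68.500
1/(-12300/27561 + 16500) + V = 1/(-12300/27561 + 16500) - 137/2 = 1/(-12300*1/27561 + 16500) - 137/2 = 1/(-4100/9187 + 16500) - 137/2 = 1/(151581400/9187) - 137/2 = 9187/151581400 - 137/2 = -10383316713/151581400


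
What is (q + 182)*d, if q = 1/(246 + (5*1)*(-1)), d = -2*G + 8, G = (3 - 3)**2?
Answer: 350904/241 ≈ 1456.0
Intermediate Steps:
G = 0 (G = 0**2 = 0)
d = 8 (d = -2*0 + 8 = 0 + 8 = 8)
q = 1/241 (q = 1/(246 + 5*(-1)) = 1/(246 - 5) = 1/241 ≈ 0.0041494)
(q + 182)*d = (1/241 + 182)*8 = (43863/241)*8 = 350904/241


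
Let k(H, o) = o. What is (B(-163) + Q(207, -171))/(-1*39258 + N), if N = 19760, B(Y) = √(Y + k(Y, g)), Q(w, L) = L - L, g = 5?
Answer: -I*√158/19498 ≈ -0.00064467*I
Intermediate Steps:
Q(w, L) = 0
B(Y) = √(5 + Y) (B(Y) = √(Y + 5) = √(5 + Y))
(B(-163) + Q(207, -171))/(-1*39258 + N) = (√(5 - 163) + 0)/(-1*39258 + 19760) = (√(-158) + 0)/(-39258 + 19760) = (I*√158 + 0)/(-19498) = (I*√158)*(-1/19498) = -I*√158/19498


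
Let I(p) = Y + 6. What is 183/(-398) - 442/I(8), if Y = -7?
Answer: 175733/398 ≈ 441.54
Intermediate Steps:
I(p) = -1 (I(p) = -7 + 6 = -1)
183/(-398) - 442/I(8) = 183/(-398) - 442/(-1) = 183*(-1/398) - 442*(-1) = -183/398 + 442 = 175733/398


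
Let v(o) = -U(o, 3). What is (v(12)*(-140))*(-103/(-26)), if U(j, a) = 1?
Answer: 7210/13 ≈ 554.62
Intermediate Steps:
v(o) = -1 (v(o) = -1*1 = -1)
(v(12)*(-140))*(-103/(-26)) = (-1*(-140))*(-103/(-26)) = 140*(-103*(-1/26)) = 140*(103/26) = 7210/13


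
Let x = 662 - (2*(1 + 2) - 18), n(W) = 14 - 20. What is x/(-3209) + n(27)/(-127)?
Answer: -66344/407543 ≈ -0.16279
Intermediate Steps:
n(W) = -6
x = 674 (x = 662 - (2*3 - 18) = 662 - (6 - 18) = 662 - 1*(-12) = 662 + 12 = 674)
x/(-3209) + n(27)/(-127) = 674/(-3209) - 6/(-127) = 674*(-1/3209) - 6*(-1/127) = -674/3209 + 6/127 = -66344/407543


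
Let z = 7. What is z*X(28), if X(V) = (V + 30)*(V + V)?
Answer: 22736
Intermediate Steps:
X(V) = 2*V*(30 + V) (X(V) = (30 + V)*(2*V) = 2*V*(30 + V))
z*X(28) = 7*(2*28*(30 + 28)) = 7*(2*28*58) = 7*3248 = 22736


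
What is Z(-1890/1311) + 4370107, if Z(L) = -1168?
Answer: 4368939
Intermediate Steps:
Z(-1890/1311) + 4370107 = -1168 + 4370107 = 4368939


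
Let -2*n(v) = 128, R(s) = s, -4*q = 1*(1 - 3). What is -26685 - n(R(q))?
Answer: -26621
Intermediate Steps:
q = ½ (q = -(1 - 3)/4 = -(-2)/4 = -¼*(-2) = ½ ≈ 0.50000)
n(v) = -64 (n(v) = -½*128 = -64)
-26685 - n(R(q)) = -26685 - 1*(-64) = -26685 + 64 = -26621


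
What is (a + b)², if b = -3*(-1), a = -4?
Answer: 1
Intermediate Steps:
b = 3
(a + b)² = (-4 + 3)² = (-1)² = 1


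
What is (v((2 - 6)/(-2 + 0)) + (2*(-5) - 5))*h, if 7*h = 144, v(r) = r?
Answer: -1872/7 ≈ -267.43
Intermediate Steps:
h = 144/7 (h = (⅐)*144 = 144/7 ≈ 20.571)
(v((2 - 6)/(-2 + 0)) + (2*(-5) - 5))*h = ((2 - 6)/(-2 + 0) + (2*(-5) - 5))*(144/7) = (-4/(-2) + (-10 - 5))*(144/7) = (-4*(-½) - 15)*(144/7) = (2 - 15)*(144/7) = -13*144/7 = -1872/7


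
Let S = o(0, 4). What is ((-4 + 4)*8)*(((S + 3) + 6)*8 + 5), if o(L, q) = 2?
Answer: 0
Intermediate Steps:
S = 2
((-4 + 4)*8)*(((S + 3) + 6)*8 + 5) = ((-4 + 4)*8)*(((2 + 3) + 6)*8 + 5) = (0*8)*((5 + 6)*8 + 5) = 0*(11*8 + 5) = 0*(88 + 5) = 0*93 = 0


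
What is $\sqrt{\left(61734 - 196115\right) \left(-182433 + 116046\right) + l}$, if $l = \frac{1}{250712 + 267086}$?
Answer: $\frac{\sqrt{2391892457677875577186}}{517798} \approx 94452.0$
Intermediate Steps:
$l = \frac{1}{517798} \approx 1.9313 \cdot 10^{-6}$
$\sqrt{\left(61734 - 196115\right) \left(-182433 + 116046\right) + l} = \sqrt{\left(61734 - 196115\right) \left(-182433 + 116046\right) + \frac{1}{517798}} = \sqrt{\left(-134381\right) \left(-66387\right) + \frac{1}{517798}} = \sqrt{8921151447 + \frac{1}{517798}} = \sqrt{\frac{4619354376953707}{517798}} = \frac{\sqrt{2391892457677875577186}}{517798}$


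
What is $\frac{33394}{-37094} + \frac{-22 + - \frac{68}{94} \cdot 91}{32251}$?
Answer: $- \frac{25385824525}{28113486959} \approx -0.90298$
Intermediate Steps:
$\frac{33394}{-37094} + \frac{-22 + - \frac{68}{94} \cdot 91}{32251} = 33394 \left(- \frac{1}{37094}\right) + \left(-22 + \left(-68\right) \frac{1}{94} \cdot 91\right) \frac{1}{32251} = - \frac{16697}{18547} + \left(-22 - \frac{3094}{47}\right) \frac{1}{32251} = - \frac{16697}{18547} - \frac{4128}{1515797} = - \frac{25385824525}{28113486959}$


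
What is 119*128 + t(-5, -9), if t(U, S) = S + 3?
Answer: 15226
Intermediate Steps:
t(U, S) = 3 + S
119*128 + t(-5, -9) = 119*128 + (3 - 9) = 15232 - 6 = 15226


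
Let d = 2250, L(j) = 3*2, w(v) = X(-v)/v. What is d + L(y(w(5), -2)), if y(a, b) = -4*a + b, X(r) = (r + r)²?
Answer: 2256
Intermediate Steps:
X(r) = 4*r² (X(r) = (2*r)² = 4*r²)
w(v) = 4*v (w(v) = (4*(-v)²)/v = (4*v²)/v = 4*v)
y(a, b) = b - 4*a
L(j) = 6
d + L(y(w(5), -2)) = 2250 + 6 = 2256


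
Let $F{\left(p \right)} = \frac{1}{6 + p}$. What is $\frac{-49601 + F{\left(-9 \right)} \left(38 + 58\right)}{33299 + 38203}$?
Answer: $- \frac{49633}{71502} \approx -0.69415$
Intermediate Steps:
$\frac{-49601 + F{\left(-9 \right)} \left(38 + 58\right)}{33299 + 38203} = \frac{-49601 + \frac{38 + 58}{6 - 9}}{33299 + 38203} = \frac{-49601 + \frac{1}{-3} \cdot 96}{71502} = \left(-49601 - 32\right) \frac{1}{71502} = \left(-49633\right) \frac{1}{71502} = - \frac{49633}{71502}$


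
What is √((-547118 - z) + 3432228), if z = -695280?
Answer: 11*√29590 ≈ 1892.2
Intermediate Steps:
√((-547118 - z) + 3432228) = √((-547118 - 1*(-695280)) + 3432228) = √((-547118 + 695280) + 3432228) = √(148162 + 3432228) = √3580390 = 11*√29590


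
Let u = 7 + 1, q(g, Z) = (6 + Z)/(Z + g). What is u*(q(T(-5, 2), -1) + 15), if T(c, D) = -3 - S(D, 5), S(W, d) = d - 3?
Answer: 340/3 ≈ 113.33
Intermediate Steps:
S(W, d) = -3 + d
T(c, D) = -5 (T(c, D) = -3 - (-3 + 5) = -3 - 1*2 = -3 - 2 = -5)
q(g, Z) = (6 + Z)/(Z + g)
u = 8
u*(q(T(-5, 2), -1) + 15) = 8*((6 - 1)/(-1 - 5) + 15) = 8*(5/(-6) + 15) = 8*(-⅙*5 + 15) = 8*(-⅚ + 15) = 8*(85/6) = 340/3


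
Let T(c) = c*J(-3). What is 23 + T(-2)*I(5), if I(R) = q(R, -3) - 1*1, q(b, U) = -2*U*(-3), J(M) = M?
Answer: -91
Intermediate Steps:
q(b, U) = 6*U
T(c) = -3*c (T(c) = c*(-3) = -3*c)
I(R) = -19 (I(R) = 6*(-3) - 1*1 = -18 - 1 = -19)
23 + T(-2)*I(5) = 23 - 3*(-2)*(-19) = 23 + 6*(-19) = 23 - 114 = -91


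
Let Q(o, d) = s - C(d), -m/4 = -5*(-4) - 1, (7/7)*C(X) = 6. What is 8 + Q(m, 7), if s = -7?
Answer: -5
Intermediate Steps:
C(X) = 6
m = -76 (m = -4*(-5*(-4) - 1) = -4*(20 - 1) = -4*19 = -76)
Q(o, d) = -13 (Q(o, d) = -7 - 1*6 = -7 - 6 = -13)
8 + Q(m, 7) = 8 - 13 = -5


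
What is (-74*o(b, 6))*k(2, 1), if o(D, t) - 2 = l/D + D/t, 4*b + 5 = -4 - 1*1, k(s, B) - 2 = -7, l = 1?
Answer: 2627/6 ≈ 437.83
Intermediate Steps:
k(s, B) = -5 (k(s, B) = 2 - 7 = -5)
b = -5/2 (b = -5/4 + (-4 - 1*1)/4 = -5/4 + (-4 - 1)/4 = -5/4 + (¼)*(-5) = -5/4 - 5/4 = -5/2 ≈ -2.5000)
o(D, t) = 2 + 1/D + D/t (o(D, t) = 2 + (1/D + D/t) = 2 + 1/D + D/t)
(-74*o(b, 6))*k(2, 1) = -74*(2 + 1/(-5/2) - 5/2/6)*(-5) = -74*(2 - ⅖ - 5/2*⅙)*(-5) = -74*(2 - ⅖ - 5/12)*(-5) = -74*71/60*(-5) = -2627/30*(-5) = 2627/6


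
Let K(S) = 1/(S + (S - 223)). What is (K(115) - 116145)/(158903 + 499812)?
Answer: -813014/4611005 ≈ -0.17632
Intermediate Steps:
K(S) = 1/(-223 + 2*S) (K(S) = 1/(S + (-223 + S)) = 1/(-223 + 2*S))
(K(115) - 116145)/(158903 + 499812) = (1/(-223 + 2*115) - 116145)/(158903 + 499812) = (1/(-223 + 230) - 116145)/658715 = (1/7 - 116145)*(1/658715) = (⅐ - 116145)*(1/658715) = -813014/7*1/658715 = -813014/4611005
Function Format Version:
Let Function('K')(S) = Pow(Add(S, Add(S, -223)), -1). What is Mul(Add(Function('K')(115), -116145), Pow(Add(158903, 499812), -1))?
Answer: Rational(-813014, 4611005) ≈ -0.17632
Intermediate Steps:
Function('K')(S) = Pow(Add(-223, Mul(2, S)), -1) (Function('K')(S) = Pow(Add(S, Add(-223, S)), -1) = Pow(Add(-223, Mul(2, S)), -1))
Mul(Add(Function('K')(115), -116145), Pow(Add(158903, 499812), -1)) = Mul(Add(Pow(Add(-223, Mul(2, 115)), -1), -116145), Pow(Add(158903, 499812), -1)) = Mul(Add(Pow(Add(-223, 230), -1), -116145), Pow(658715, -1)) = Mul(Add(Pow(7, -1), -116145), Rational(1, 658715)) = Mul(Add(Rational(1, 7), -116145), Rational(1, 658715)) = Mul(Rational(-813014, 7), Rational(1, 658715)) = Rational(-813014, 4611005)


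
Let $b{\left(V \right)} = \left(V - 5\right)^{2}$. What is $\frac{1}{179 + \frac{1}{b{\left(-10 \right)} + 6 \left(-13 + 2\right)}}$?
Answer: $\frac{159}{28462} \approx 0.0055864$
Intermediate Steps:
$b{\left(V \right)} = \left(-5 + V\right)^{2}$
$\frac{1}{179 + \frac{1}{b{\left(-10 \right)} + 6 \left(-13 + 2\right)}} = \frac{1}{179 + \frac{1}{\left(-5 - 10\right)^{2} + 6 \left(-13 + 2\right)}} = \frac{1}{179 + \frac{1}{\left(-15\right)^{2} + 6 \left(-11\right)}} = \frac{1}{179 + \frac{1}{225 - 66}} = \frac{1}{179 + \frac{1}{159}} = \frac{1}{\frac{28462}{159}} = \frac{159}{28462}$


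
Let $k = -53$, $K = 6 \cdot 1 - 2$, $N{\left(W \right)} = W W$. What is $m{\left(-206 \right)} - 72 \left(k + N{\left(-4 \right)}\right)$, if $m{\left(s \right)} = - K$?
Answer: $2660$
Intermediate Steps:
$N{\left(W \right)} = W^{2}$
$K = 4$ ($K = 6 - 2 = 4$)
$m{\left(s \right)} = -4$ ($m{\left(s \right)} = \left(-1\right) 4 = -4$)
$m{\left(-206 \right)} - 72 \left(k + N{\left(-4 \right)}\right) = -4 - 72 \left(-53 + \left(-4\right)^{2}\right) = -4 - 72 \left(-53 + 16\right) = -4 - -2664 = -4 + 2664 = 2660$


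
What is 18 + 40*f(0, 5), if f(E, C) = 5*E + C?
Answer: 218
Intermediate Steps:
f(E, C) = C + 5*E
18 + 40*f(0, 5) = 18 + 40*(5 + 5*0) = 18 + 40*(5 + 0) = 18 + 40*5 = 18 + 200 = 218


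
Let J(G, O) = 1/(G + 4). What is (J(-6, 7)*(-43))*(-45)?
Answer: -1935/2 ≈ -967.50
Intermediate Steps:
J(G, O) = 1/(4 + G)
(J(-6, 7)*(-43))*(-45) = (-43/(4 - 6))*(-45) = (-43/(-2))*(-45) = -1/2*(-43)*(-45) = (43/2)*(-45) = -1935/2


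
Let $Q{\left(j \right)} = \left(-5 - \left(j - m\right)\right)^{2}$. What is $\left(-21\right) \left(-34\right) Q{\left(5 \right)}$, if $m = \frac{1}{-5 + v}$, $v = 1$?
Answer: $\frac{600117}{8} \approx 75015.0$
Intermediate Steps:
$m = - \frac{1}{4}$ ($m = \frac{1}{-5 + 1} = \frac{1}{-4} = - \frac{1}{4} \approx -0.25$)
$Q{\left(j \right)} = \left(- \frac{21}{4} - j\right)^{2}$ ($Q{\left(j \right)} = \left(-5 - \left(\frac{1}{4} + j\right)\right)^{2} = \left(- \frac{21}{4} - j\right)^{2}$)
$\left(-21\right) \left(-34\right) Q{\left(5 \right)} = \left(-21\right) \left(-34\right) \frac{\left(21 + 4 \cdot 5\right)^{2}}{16} = 714 \frac{\left(21 + 20\right)^{2}}{16} = 714 \frac{41^{2}}{16} = 714 \cdot \frac{1}{16} \cdot 1681 = 714 \cdot \frac{1681}{16} = \frac{600117}{8}$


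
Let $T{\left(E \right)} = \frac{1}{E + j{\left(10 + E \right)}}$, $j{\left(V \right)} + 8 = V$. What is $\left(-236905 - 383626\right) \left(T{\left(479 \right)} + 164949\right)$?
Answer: $- \frac{98261729822771}{960} \approx -1.0236 \cdot 10^{11}$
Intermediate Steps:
$j{\left(V \right)} = -8 + V$
$T{\left(E \right)} = \frac{1}{2 + 2 E}$ ($T{\left(E \right)} = \frac{1}{E + \left(-8 + \left(10 + E\right)\right)} = \frac{1}{E + \left(2 + E\right)} = \frac{1}{2 + 2 E}$)
$\left(-236905 - 383626\right) \left(T{\left(479 \right)} + 164949\right) = \left(-236905 - 383626\right) \left(\frac{1}{2 \left(1 + 479\right)} + 164949\right) = - 620531 \left(\frac{1}{2 \cdot 480} + 164949\right) = - 620531 \left(\frac{1}{2} \cdot \frac{1}{480} + 164949\right) = - 620531 \left(\frac{1}{960} + 164949\right) = \left(-620531\right) \frac{158351041}{960} = - \frac{98261729822771}{960}$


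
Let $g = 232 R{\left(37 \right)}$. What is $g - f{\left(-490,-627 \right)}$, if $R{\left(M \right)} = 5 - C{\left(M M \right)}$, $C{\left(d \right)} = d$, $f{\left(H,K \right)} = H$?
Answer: $-315958$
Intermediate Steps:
$R{\left(M \right)} = 5 - M^{2}$ ($R{\left(M \right)} = 5 - M M = 5 - M^{2}$)
$g = -316448$ ($g = 232 \left(5 - 37^{2}\right) = 232 \left(5 - 1369\right) = 232 \left(-1364\right) = -316448$)
$g - f{\left(-490,-627 \right)} = -316448 - -490 = -316448 + 490 = -315958$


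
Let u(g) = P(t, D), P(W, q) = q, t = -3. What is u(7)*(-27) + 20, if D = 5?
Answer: -115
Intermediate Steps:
u(g) = 5
u(7)*(-27) + 20 = 5*(-27) + 20 = -135 + 20 = -115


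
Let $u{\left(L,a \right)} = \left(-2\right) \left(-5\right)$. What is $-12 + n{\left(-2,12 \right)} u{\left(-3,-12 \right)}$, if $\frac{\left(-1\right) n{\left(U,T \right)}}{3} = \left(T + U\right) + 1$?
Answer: $-342$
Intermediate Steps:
$u{\left(L,a \right)} = 10$
$n{\left(U,T \right)} = -3 - 3 T - 3 U$ ($n{\left(U,T \right)} = - 3 \left(\left(T + U\right) + 1\right) = - 3 \left(1 + T + U\right) = -3 - 3 T - 3 U$)
$-12 + n{\left(-2,12 \right)} u{\left(-3,-12 \right)} = -12 + \left(-3 - 36 - -6\right) 10 = -12 + \left(-3 - 36 + 6\right) 10 = -12 - 330 = -342$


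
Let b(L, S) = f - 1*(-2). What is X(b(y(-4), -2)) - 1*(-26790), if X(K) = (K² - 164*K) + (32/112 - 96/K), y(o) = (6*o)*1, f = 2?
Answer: 182884/7 ≈ 26126.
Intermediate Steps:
y(o) = 6*o
b(L, S) = 4 (b(L, S) = 2 - 1*(-2) = 2 + 2 = 4)
X(K) = 2/7 + K² - 164*K - 96/K (X(K) = (K² - 164*K) + (32*(1/112) - 96/K) = (K² - 164*K) + (2/7 - 96/K) = 2/7 + K² - 164*K - 96/K)
X(b(y(-4), -2)) - 1*(-26790) = (2/7 + 4² - 164*4 - 96/4) - 1*(-26790) = (2/7 + 16 - 656 - 96*¼) + 26790 = (2/7 + 16 - 656 - 24) + 26790 = -4646/7 + 26790 = 182884/7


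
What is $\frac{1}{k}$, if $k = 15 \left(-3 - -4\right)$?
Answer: $\frac{1}{15} \approx 0.066667$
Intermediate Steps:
$k = 15$ ($k = 15 \left(-3 + 4\right) = 15 \cdot 1 = 15$)
$\frac{1}{k} = \frac{1}{15}$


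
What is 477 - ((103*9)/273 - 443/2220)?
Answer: 95717873/202020 ≈ 473.80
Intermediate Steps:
477 - ((103*9)/273 - 443/2220) = 477 - (927*(1/273) - 443*1/2220) = 477 - (309/91 - 443/2220) = 477 - 1*645667/202020 = 477 - 645667/202020 = 95717873/202020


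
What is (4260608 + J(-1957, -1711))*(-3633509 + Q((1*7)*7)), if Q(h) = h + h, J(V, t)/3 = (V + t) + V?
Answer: -15419226163263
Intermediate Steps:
J(V, t) = 3*t + 6*V (J(V, t) = 3*((V + t) + V) = 3*(t + 2*V) = 3*t + 6*V)
Q(h) = 2*h
(4260608 + J(-1957, -1711))*(-3633509 + Q((1*7)*7)) = (4260608 + (3*(-1711) + 6*(-1957)))*(-3633509 + 2*((1*7)*7)) = (4260608 + (-5133 - 11742))*(-3633509 + 2*(7*7)) = (4260608 - 16875)*(-3633509 + 2*49) = 4243733*(-3633509 + 98) = 4243733*(-3633411) = -15419226163263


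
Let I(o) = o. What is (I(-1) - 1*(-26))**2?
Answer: 625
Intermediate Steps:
(I(-1) - 1*(-26))**2 = (-1 - 1*(-26))**2 = (-1 + 26)**2 = 25**2 = 625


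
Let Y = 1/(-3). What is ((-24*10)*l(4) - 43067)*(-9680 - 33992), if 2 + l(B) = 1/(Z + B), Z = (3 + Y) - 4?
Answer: 1863789944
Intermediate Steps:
Y = -⅓ ≈ -0.33333
Z = -4/3 (Z = (3 - ⅓) - 4 = 8/3 - 4 = -4/3 ≈ -1.3333)
l(B) = -2 + 1/(-4/3 + B)
((-24*10)*l(4) - 43067)*(-9680 - 33992) = ((-24*10)*((11 - 6*4)/(-4 + 3*4)) - 43067)*(-9680 - 33992) = (-240*(11 - 24)/(-4 + 12) - 43067)*(-43672) = (-240*(-13)/8 - 43067)*(-43672) = (-30*(-13) - 43067)*(-43672) = (-240*(-13/8) - 43067)*(-43672) = (390 - 43067)*(-43672) = -42677*(-43672) = 1863789944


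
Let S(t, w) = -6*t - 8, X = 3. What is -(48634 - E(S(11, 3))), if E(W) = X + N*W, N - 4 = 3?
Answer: -49149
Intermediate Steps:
S(t, w) = -8 - 6*t
N = 7 (N = 4 + 3 = 7)
E(W) = 3 + 7*W
-(48634 - E(S(11, 3))) = -(48634 - (3 + 7*(-8 - 6*11))) = -(48634 - (3 + 7*(-8 - 66))) = -(48634 - (3 + 7*(-74))) = -(48634 - (3 - 518)) = -(48634 - 1*(-515)) = -(48634 + 515) = -1*49149 = -49149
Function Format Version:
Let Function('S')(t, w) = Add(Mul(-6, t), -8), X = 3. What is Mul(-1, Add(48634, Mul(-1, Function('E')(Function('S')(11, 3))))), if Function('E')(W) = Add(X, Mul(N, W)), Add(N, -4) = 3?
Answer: -49149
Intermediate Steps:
Function('S')(t, w) = Add(-8, Mul(-6, t))
N = 7 (N = Add(4, 3) = 7)
Function('E')(W) = Add(3, Mul(7, W))
Mul(-1, Add(48634, Mul(-1, Function('E')(Function('S')(11, 3))))) = Mul(-1, Add(48634, Mul(-1, Add(3, Mul(7, Add(-8, Mul(-6, 11))))))) = Mul(-1, Add(48634, Mul(-1, Add(3, Mul(7, Add(-8, -66)))))) = Mul(-1, Add(48634, Mul(-1, Add(3, Mul(7, -74))))) = Mul(-1, Add(48634, Mul(-1, Add(3, -518)))) = Mul(-1, Add(48634, Mul(-1, -515))) = Mul(-1, Add(48634, 515)) = Mul(-1, 49149) = -49149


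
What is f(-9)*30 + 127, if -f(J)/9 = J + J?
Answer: 4987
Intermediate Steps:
f(J) = -18*J (f(J) = -9*(J + J) = -18*J)
f(-9)*30 + 127 = -18*(-9)*30 + 127 = 162*30 + 127 = 4860 + 127 = 4987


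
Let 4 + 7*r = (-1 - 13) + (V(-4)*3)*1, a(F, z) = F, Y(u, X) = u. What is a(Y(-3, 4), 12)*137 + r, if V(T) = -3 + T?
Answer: -2916/7 ≈ -416.57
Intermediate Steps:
r = -39/7 (r = -4/7 + ((-1 - 13) + ((-3 - 4)*3)*1)/7 = -4/7 + (-14 - 7*3*1)/7 = -4/7 + (-14 - 21*1)/7 = -4/7 + (-14 - 21)/7 = -4/7 + (⅐)*(-35) = -4/7 - 5 = -39/7 ≈ -5.5714)
a(Y(-3, 4), 12)*137 + r = -3*137 - 39/7 = -411 - 39/7 = -2916/7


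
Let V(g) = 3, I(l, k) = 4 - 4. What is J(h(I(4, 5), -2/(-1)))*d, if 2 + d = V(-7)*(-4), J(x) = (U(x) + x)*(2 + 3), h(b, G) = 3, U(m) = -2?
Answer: -70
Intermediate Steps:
I(l, k) = 0
J(x) = -10 + 5*x (J(x) = (-2 + x)*(2 + 3) = (-2 + x)*5 = -10 + 5*x)
d = -14 (d = -2 + 3*(-4) = -2 - 12 = -14)
J(h(I(4, 5), -2/(-1)))*d = (-10 + 5*3)*(-14) = (-10 + 15)*(-14) = 5*(-14) = -70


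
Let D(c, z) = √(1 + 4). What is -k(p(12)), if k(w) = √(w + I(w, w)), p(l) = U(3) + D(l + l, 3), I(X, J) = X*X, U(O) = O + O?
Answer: -√(47 + 13*√5) ≈ -8.7217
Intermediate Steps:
U(O) = 2*O
I(X, J) = X²
D(c, z) = √5
p(l) = 6 + √5 (p(l) = 2*3 + √5 = 6 + √5)
k(w) = √(w + w²)
-k(p(12)) = -√((6 + √5)*(1 + (6 + √5))) = -√((6 + √5)*(7 + √5)) = -√(6 + √5)*√(7 + √5)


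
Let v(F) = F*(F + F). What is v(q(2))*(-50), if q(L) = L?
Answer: -400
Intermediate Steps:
v(F) = 2*F**2 (v(F) = F*(2*F) = 2*F**2)
v(q(2))*(-50) = (2*2**2)*(-50) = (2*4)*(-50) = 8*(-50) = -400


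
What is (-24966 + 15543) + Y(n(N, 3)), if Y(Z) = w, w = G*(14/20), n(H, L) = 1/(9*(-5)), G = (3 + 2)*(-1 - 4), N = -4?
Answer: -18881/2 ≈ -9440.5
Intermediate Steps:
G = -25 (G = 5*(-5) = -25)
n(H, L) = -1/45 (n(H, L) = (1/9)*(-1/5) = -1/45)
w = -35/2 (w = -350/20 = -25*7/10 = -35/2 ≈ -17.500)
Y(Z) = -35/2
(-24966 + 15543) + Y(n(N, 3)) = (-24966 + 15543) - 35/2 = -9423 - 35/2 = -18881/2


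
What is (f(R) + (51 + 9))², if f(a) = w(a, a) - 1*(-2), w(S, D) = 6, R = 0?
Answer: 4624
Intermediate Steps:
f(a) = 8 (f(a) = 6 - 1*(-2) = 6 + 2 = 8)
(f(R) + (51 + 9))² = (8 + (51 + 9))² = (8 + 60)² = 68² = 4624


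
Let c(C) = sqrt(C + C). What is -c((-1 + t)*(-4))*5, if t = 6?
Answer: -10*I*sqrt(10) ≈ -31.623*I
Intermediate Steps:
c(C) = sqrt(2)*sqrt(C) (c(C) = sqrt(2*C) = sqrt(2)*sqrt(C))
-c((-1 + t)*(-4))*5 = -sqrt(2)*sqrt((-1 + 6)*(-4))*5 = -sqrt(2)*sqrt(5*(-4))*5 = -sqrt(2)*sqrt(-20)*5 = -sqrt(2)*2*I*sqrt(5)*5 = -2*I*sqrt(10)*5 = -10*I*sqrt(10)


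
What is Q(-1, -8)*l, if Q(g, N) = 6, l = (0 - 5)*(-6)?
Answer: 180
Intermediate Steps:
l = 30 (l = -5*(-6) = 30)
Q(-1, -8)*l = 6*30 = 180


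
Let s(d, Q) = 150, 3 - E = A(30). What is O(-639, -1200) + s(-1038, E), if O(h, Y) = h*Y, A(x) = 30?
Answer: 766950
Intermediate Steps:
E = -27 (E = 3 - 1*30 = 3 - 30 = -27)
O(h, Y) = Y*h
O(-639, -1200) + s(-1038, E) = -1200*(-639) + 150 = 766800 + 150 = 766950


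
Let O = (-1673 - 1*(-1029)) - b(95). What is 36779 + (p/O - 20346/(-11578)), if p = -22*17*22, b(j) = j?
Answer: 157398323048/4278071 ≈ 36792.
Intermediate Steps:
O = -739 (O = (-1673 - 1*(-1029)) - 1*95 = (-1673 + 1029) - 95 = -644 - 95 = -739)
p = -8228 (p = -374*22 = -8228)
36779 + (p/O - 20346/(-11578)) = 36779 + (-8228/(-739) - 20346/(-11578)) = 36779 + (-8228*(-1/739) - 20346*(-1/11578)) = 36779 + (8228/739 + 10173/5789) = 36779 + 55149739/4278071 = 157398323048/4278071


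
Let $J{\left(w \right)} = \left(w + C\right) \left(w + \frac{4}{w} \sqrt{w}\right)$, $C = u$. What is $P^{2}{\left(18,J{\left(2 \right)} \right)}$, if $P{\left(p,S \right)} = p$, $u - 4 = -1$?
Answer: $324$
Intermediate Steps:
$u = 3$ ($u = 4 - 1 = 3$)
$C = 3$
$J{\left(w \right)} = \left(3 + w\right) \left(w + \frac{4}{\sqrt{w}}\right)$ ($J{\left(w \right)} = \left(w + 3\right) \left(w + \frac{4}{w} \sqrt{w}\right) = \left(3 + w\right) \left(w + \frac{4}{\sqrt{w}}\right)$)
$P^{2}{\left(18,J{\left(2 \right)} \right)} = 18^{2} = 324$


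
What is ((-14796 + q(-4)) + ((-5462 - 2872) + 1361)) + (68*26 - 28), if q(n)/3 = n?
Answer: -20041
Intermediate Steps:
q(n) = 3*n
((-14796 + q(-4)) + ((-5462 - 2872) + 1361)) + (68*26 - 28) = ((-14796 + 3*(-4)) + ((-5462 - 2872) + 1361)) + (68*26 - 28) = ((-14796 - 12) + (-8334 + 1361)) + (1768 - 28) = (-14808 - 6973) + 1740 = -21781 + 1740 = -20041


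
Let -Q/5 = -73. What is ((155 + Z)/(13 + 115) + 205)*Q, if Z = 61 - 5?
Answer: 9654615/128 ≈ 75427.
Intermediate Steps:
Z = 56
Q = 365 (Q = -5*(-73) = 365)
((155 + Z)/(13 + 115) + 205)*Q = ((155 + 56)/(13 + 115) + 205)*365 = (211/128 + 205)*365 = (26451/128)*365 = 9654615/128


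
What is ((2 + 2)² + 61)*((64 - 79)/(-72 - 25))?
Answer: 1155/97 ≈ 11.907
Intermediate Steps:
((2 + 2)² + 61)*((64 - 79)/(-72 - 25)) = (4² + 61)*(-15/(-97)) = (16 + 61)*(-15*(-1/97)) = 77*(15/97) = 1155/97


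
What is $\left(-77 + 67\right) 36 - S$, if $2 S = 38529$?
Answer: $- \frac{39249}{2} \approx -19625.0$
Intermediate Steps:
$S = \frac{38529}{2}$ ($S = \frac{1}{2} \cdot 38529 = \frac{38529}{2} \approx 19265.0$)
$\left(-77 + 67\right) 36 - S = \left(-77 + 67\right) 36 - \frac{38529}{2} = \left(-10\right) 36 - \frac{38529}{2} = -360 - \frac{38529}{2} = - \frac{39249}{2}$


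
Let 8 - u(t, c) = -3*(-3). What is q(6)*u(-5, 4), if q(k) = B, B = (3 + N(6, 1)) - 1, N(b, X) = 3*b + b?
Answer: -26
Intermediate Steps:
u(t, c) = -1 (u(t, c) = 8 - (-3)*(-3) = 8 - 1*9 = 8 - 9 = -1)
N(b, X) = 4*b
B = 26 (B = (3 + 4*6) - 1 = (3 + 24) - 1 = 27 - 1 = 26)
q(k) = 26
q(6)*u(-5, 4) = 26*(-1) = -26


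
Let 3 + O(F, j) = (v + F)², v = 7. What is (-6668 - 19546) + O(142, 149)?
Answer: -4016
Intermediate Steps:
O(F, j) = -3 + (7 + F)²
(-6668 - 19546) + O(142, 149) = (-6668 - 19546) + (-3 + (7 + 142)²) = -26214 + (-3 + 149²) = -26214 + (-3 + 22201) = -26214 + 22198 = -4016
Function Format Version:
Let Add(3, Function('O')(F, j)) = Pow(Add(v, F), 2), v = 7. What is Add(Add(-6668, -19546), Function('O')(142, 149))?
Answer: -4016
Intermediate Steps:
Function('O')(F, j) = Add(-3, Pow(Add(7, F), 2))
Add(Add(-6668, -19546), Function('O')(142, 149)) = Add(Add(-6668, -19546), Add(-3, Pow(Add(7, 142), 2))) = Add(-26214, Add(-3, Pow(149, 2))) = Add(-26214, Add(-3, 22201)) = Add(-26214, 22198) = -4016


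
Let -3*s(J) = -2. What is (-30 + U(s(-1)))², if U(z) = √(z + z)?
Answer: 2704/3 - 40*√3 ≈ 832.05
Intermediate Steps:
s(J) = ⅔ (s(J) = -⅓*(-2) = ⅔)
U(z) = √2*√z (U(z) = √(2*z) = √2*√z)
(-30 + U(s(-1)))² = (-30 + √2*√(⅔))² = (-30 + √2*(√6/3))² = (-30 + 2*√3/3)²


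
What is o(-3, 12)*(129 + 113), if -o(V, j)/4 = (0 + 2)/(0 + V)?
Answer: 1936/3 ≈ 645.33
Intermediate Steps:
o(V, j) = -8/V (o(V, j) = -4*(0 + 2)/(0 + V) = -8/V)
o(-3, 12)*(129 + 113) = (-8/(-3))*(129 + 113) = -8*(-1/3)*242 = (8/3)*242 = 1936/3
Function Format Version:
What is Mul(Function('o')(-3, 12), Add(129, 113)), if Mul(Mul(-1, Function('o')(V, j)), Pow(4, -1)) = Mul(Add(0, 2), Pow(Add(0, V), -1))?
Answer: Rational(1936, 3) ≈ 645.33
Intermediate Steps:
Function('o')(V, j) = Mul(-8, Pow(V, -1)) (Function('o')(V, j) = Mul(-4, Mul(Add(0, 2), Pow(Add(0, V), -1))) = Mul(-4, Mul(2, Pow(V, -1))) = Mul(-8, Pow(V, -1)))
Mul(Function('o')(-3, 12), Add(129, 113)) = Mul(Mul(-8, Pow(-3, -1)), Add(129, 113)) = Mul(Mul(-8, Rational(-1, 3)), 242) = Mul(Rational(8, 3), 242) = Rational(1936, 3)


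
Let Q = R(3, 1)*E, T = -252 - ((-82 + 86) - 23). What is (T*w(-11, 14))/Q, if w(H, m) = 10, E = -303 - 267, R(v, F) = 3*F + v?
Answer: 233/342 ≈ 0.68129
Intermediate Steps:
R(v, F) = v + 3*F
E = -570
T = -233 (T = -252 - (4 - 23) = -252 - 1*(-19) = -252 + 19 = -233)
Q = -3420 (Q = (3 + 3*1)*(-570) = (3 + 3)*(-570) = 6*(-570) = -3420)
(T*w(-11, 14))/Q = -233*10/(-3420) = -2330*(-1/3420) = 233/342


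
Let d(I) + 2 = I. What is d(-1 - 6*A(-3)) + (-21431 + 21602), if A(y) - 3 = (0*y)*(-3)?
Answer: 150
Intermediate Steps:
A(y) = 3 (A(y) = 3 + (0*y)*(-3) = 3 + 0*(-3) = 3 + 0 = 3)
d(I) = -2 + I
d(-1 - 6*A(-3)) + (-21431 + 21602) = (-2 + (-1 - 6*3)) + (-21431 + 21602) = (-2 + (-1 - 18)) + 171 = (-2 - 19) + 171 = -21 + 171 = 150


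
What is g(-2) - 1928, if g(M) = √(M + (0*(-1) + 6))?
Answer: -1926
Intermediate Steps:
g(M) = √(6 + M) (g(M) = √(M + (0 + 6)) = √(M + 6) = √(6 + M))
g(-2) - 1928 = √(6 - 2) - 1928 = √4 - 1928 = 2 - 1928 = -1926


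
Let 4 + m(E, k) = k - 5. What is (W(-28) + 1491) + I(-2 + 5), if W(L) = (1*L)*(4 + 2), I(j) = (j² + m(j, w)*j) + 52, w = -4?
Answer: 1345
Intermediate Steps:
m(E, k) = -9 + k (m(E, k) = -4 + (k - 5) = -4 + (-5 + k) = -9 + k)
I(j) = 52 + j² - 13*j (I(j) = (j² + (-9 - 4)*j) + 52 = (j² - 13*j) + 52 = 52 + j² - 13*j)
W(L) = 6*L (W(L) = L*6 = 6*L)
(W(-28) + 1491) + I(-2 + 5) = (6*(-28) + 1491) + (52 + (-2 + 5)² - 13*(-2 + 5)) = (-168 + 1491) + (52 + 3² - 13*3) = 1323 + (52 + 9 - 39) = 1323 + 22 = 1345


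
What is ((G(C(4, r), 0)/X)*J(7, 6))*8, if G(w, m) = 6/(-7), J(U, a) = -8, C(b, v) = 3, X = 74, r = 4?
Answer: 192/259 ≈ 0.74131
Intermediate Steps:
G(w, m) = -6/7 (G(w, m) = 6*(-⅐) = -6/7)
((G(C(4, r), 0)/X)*J(7, 6))*8 = (-6/7/74*(-8))*8 = (-6/7*1/74*(-8))*8 = -3/259*(-8)*8 = (24/259)*8 = 192/259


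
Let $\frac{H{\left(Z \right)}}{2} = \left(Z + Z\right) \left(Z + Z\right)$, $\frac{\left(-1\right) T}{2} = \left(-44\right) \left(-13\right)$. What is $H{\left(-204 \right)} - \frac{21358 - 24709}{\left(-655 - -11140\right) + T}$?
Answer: $\frac{3109883799}{9341} \approx 3.3293 \cdot 10^{5}$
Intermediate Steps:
$T = -1144$ ($T = - 2 \left(\left(-44\right) \left(-13\right)\right) = \left(-2\right) 572 = -1144$)
$H{\left(Z \right)} = 8 Z^{2}$ ($H{\left(Z \right)} = 2 \left(Z + Z\right) \left(Z + Z\right) = 2 \cdot 2 Z 2 Z = 2 \cdot 4 Z^{2} = 8 Z^{2}$)
$H{\left(-204 \right)} - \frac{21358 - 24709}{\left(-655 - -11140\right) + T} = 8 \left(-204\right)^{2} - \frac{21358 - 24709}{\left(-655 - -11140\right) - 1144} = 8 \cdot 41616 - - \frac{3351}{\left(-655 + 11140\right) - 1144} = 332928 - - \frac{3351}{10485 - 1144} = 332928 - - \frac{3351}{9341} = 332928 + \frac{3351}{9341} = \frac{3109883799}{9341}$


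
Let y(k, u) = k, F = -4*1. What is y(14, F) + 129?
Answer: 143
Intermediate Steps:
F = -4
y(14, F) + 129 = 14 + 129 = 143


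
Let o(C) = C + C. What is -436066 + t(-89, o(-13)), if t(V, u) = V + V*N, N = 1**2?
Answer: -436244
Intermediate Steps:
N = 1
o(C) = 2*C
t(V, u) = 2*V (t(V, u) = V + V*1 = V + V = 2*V)
-436066 + t(-89, o(-13)) = -436066 + 2*(-89) = -436066 - 178 = -436244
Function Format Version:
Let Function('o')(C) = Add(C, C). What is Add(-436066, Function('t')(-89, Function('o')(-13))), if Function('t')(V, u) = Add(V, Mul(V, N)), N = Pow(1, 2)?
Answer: -436244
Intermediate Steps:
N = 1
Function('o')(C) = Mul(2, C)
Function('t')(V, u) = Mul(2, V) (Function('t')(V, u) = Add(V, Mul(V, 1)) = Add(V, V) = Mul(2, V))
Add(-436066, Function('t')(-89, Function('o')(-13))) = Add(-436066, Mul(2, -89)) = Add(-436066, -178) = -436244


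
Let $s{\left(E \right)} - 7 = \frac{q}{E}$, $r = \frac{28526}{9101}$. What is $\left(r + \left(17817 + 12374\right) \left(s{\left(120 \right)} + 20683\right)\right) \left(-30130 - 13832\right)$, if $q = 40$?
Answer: $- \frac{249926060777606306}{9101} \approx -2.7461 \cdot 10^{13}$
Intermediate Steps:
$r = \frac{28526}{9101}$ ($r = 28526 \cdot \frac{1}{9101} = \frac{28526}{9101} \approx 3.1344$)
$s{\left(E \right)} = 7 + \frac{40}{E}$
$\left(r + \left(17817 + 12374\right) \left(s{\left(120 \right)} + 20683\right)\right) \left(-30130 - 13832\right) = \left(\frac{28526}{9101} + \left(17817 + 12374\right) \left(\left(7 + \frac{40}{120}\right) + 20683\right)\right) \left(-30130 - 13832\right) = \left(\frac{28526}{9101} + 30191 \left(\left(7 + 40 \cdot \frac{1}{120}\right) + 20683\right)\right) \left(-43962\right) = \left(\frac{28526}{9101} + 30191 \left(\left(7 + \frac{1}{3}\right) + 20683\right)\right) \left(-43962\right) = \left(\frac{28526}{9101} + 30191 \left(\frac{22}{3} + 20683\right)\right) \left(-43962\right) = \left(\frac{28526}{9101} + 30191 \cdot \frac{62071}{3}\right) \left(-43962\right) = \left(\frac{28526}{9101} + \frac{1873985561}{3}\right) \left(-43962\right) = \frac{17055142676239}{27303} \left(-43962\right) = - \frac{249926060777606306}{9101}$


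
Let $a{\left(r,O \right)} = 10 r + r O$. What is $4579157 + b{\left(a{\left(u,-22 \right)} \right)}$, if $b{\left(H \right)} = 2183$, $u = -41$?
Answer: $4581340$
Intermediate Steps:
$a{\left(r,O \right)} = 10 r + O r$
$4579157 + b{\left(a{\left(u,-22 \right)} \right)} = 4579157 + 2183 = 4581340$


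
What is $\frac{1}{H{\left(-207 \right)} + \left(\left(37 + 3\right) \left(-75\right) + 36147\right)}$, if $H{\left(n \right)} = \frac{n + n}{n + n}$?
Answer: $\frac{1}{33148} \approx 3.0168 \cdot 10^{-5}$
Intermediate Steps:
$H{\left(n \right)} = 1$ ($H{\left(n \right)} = \frac{2 n}{2 n} = 2 n \frac{1}{2 n} = 1$)
$\frac{1}{H{\left(-207 \right)} + \left(\left(37 + 3\right) \left(-75\right) + 36147\right)} = \frac{1}{1 + \left(\left(37 + 3\right) \left(-75\right) + 36147\right)} = \frac{1}{1 + \left(40 \left(-75\right) + 36147\right)} = \frac{1}{1 + \left(-3000 + 36147\right)} = \frac{1}{1 + 33147} = \frac{1}{33148}$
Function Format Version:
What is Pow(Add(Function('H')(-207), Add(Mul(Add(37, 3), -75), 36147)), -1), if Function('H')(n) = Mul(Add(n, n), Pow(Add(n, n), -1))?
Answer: Rational(1, 33148) ≈ 3.0168e-5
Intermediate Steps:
Function('H')(n) = 1 (Function('H')(n) = Mul(Mul(2, n), Pow(Mul(2, n), -1)) = Mul(Mul(2, n), Mul(Rational(1, 2), Pow(n, -1))) = 1)
Pow(Add(Function('H')(-207), Add(Mul(Add(37, 3), -75), 36147)), -1) = Pow(Add(1, Add(Mul(Add(37, 3), -75), 36147)), -1) = Pow(Add(1, Add(Mul(40, -75), 36147)), -1) = Pow(Add(1, Add(-3000, 36147)), -1) = Pow(Add(1, 33147), -1) = Pow(33148, -1) = Rational(1, 33148)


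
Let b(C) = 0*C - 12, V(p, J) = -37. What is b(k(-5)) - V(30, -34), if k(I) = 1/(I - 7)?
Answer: 25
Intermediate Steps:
k(I) = 1/(-7 + I)
b(C) = -12 (b(C) = 0 - 12 = -12)
b(k(-5)) - V(30, -34) = -12 - 1*(-37) = -12 + 37 = 25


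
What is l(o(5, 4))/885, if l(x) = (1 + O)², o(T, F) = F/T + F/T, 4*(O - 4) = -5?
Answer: 15/944 ≈ 0.015890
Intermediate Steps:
O = 11/4 (O = 4 + (¼)*(-5) = 4 - 5/4 = 11/4 ≈ 2.7500)
o(T, F) = 2*F/T
l(x) = 225/16 (l(x) = (1 + 11/4)² = (15/4)² = 225/16)
l(o(5, 4))/885 = (225/16)/885 = (225/16)*(1/885) = 15/944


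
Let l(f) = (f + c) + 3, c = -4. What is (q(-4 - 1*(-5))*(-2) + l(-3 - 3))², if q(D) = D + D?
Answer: 121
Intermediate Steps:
l(f) = -1 + f (l(f) = (f - 4) + 3 = (-4 + f) + 3 = -1 + f)
q(D) = 2*D
(q(-4 - 1*(-5))*(-2) + l(-3 - 3))² = ((2*(-4 - 1*(-5)))*(-2) + (-1 + (-3 - 3)))² = ((2*(-4 + 5))*(-2) + (-1 - 6))² = ((2*1)*(-2) - 7)² = (2*(-2) - 7)² = (-4 - 7)² = (-11)² = 121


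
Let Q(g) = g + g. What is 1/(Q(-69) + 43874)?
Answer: 1/43736 ≈ 2.2864e-5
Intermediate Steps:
Q(g) = 2*g
1/(Q(-69) + 43874) = 1/(2*(-69) + 43874) = 1/(-138 + 43874) = 1/43736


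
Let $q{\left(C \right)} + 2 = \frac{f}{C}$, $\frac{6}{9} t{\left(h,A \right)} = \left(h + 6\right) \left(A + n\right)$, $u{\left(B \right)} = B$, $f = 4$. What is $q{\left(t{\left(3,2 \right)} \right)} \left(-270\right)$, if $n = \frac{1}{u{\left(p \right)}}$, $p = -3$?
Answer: $492$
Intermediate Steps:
$n = - \frac{1}{3}$ ($n = \frac{1}{-3} = - \frac{1}{3} \approx -0.33333$)
$t{\left(h,A \right)} = \frac{3 \left(6 + h\right) \left(- \frac{1}{3} + A\right)}{2}$ ($t{\left(h,A \right)} = \frac{3 \left(h + 6\right) \left(A - \frac{1}{3}\right)}{2} = \frac{3 \left(6 + h\right) \left(- \frac{1}{3} + A\right)}{2}$)
$q{\left(C \right)} = -2 + \frac{4}{C}$
$q{\left(t{\left(3,2 \right)} \right)} \left(-270\right) = \left(-2 + \frac{4}{-3 + 9 \cdot 2 - \frac{3}{2} + \frac{3}{2} \cdot 2 \cdot 3}\right) \left(-270\right) = \left(-2 + \frac{4}{-3 + 18 - \frac{3}{2} + 9}\right) \left(-270\right) = \left(-2 + \frac{4}{\frac{45}{2}}\right) \left(-270\right) = \left(-2 + 4 \cdot \frac{2}{45}\right) \left(-270\right) = \left(-2 + \frac{8}{45}\right) \left(-270\right) = \left(- \frac{82}{45}\right) \left(-270\right) = 492$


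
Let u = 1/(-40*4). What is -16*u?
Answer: 1/10 ≈ 0.10000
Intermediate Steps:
u = -1/160 (u = 1/(-160) = -1/160 ≈ -0.0062500)
-16*u = -16*(-1/160) = 1/10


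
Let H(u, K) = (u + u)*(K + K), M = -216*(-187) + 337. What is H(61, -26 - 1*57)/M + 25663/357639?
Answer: -6197676701/14566278831 ≈ -0.42548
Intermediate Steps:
M = 40729 (M = 40392 + 337 = 40729)
H(u, K) = 4*K*u (H(u, K) = (2*u)*(2*K) = 4*K*u)
H(61, -26 - 1*57)/M + 25663/357639 = (4*(-26 - 1*57)*61)/40729 + 25663/357639 = (4*(-26 - 57)*61)*(1/40729) + 25663*(1/357639) = (4*(-83)*61)*(1/40729) + 25663/357639 = -20252*1/40729 + 25663/357639 = -20252/40729 + 25663/357639 = -6197676701/14566278831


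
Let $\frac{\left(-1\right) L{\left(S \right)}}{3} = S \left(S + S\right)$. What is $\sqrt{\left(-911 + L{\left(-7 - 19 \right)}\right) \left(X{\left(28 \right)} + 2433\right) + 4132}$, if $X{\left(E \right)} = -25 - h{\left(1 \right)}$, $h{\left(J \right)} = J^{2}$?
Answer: $i \sqrt{11951437} \approx 3457.1 i$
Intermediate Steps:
$L{\left(S \right)} = - 6 S^{2}$ ($L{\left(S \right)} = - 3 S \left(S + S\right) = - 3 S 2 S = - 3 \cdot 2 S^{2} = - 6 S^{2}$)
$X{\left(E \right)} = -26$ ($X{\left(E \right)} = -25 - 1^{2} = -25 - 1 = -26$)
$\sqrt{\left(-911 + L{\left(-7 - 19 \right)}\right) \left(X{\left(28 \right)} + 2433\right) + 4132} = \sqrt{\left(-911 - 6 \left(-7 - 19\right)^{2}\right) \left(-26 + 2433\right) + 4132} = \sqrt{\left(-911 - 6 \left(-7 - 19\right)^{2}\right) 2407 + 4132} = \sqrt{\left(-911 - 6 \left(-26\right)^{2}\right) 2407 + 4132} = \sqrt{\left(-911 - 4056\right) 2407 + 4132} = \sqrt{\left(-4967\right) 2407 + 4132} = \sqrt{-11955569 + 4132} = \sqrt{-11951437} = i \sqrt{11951437}$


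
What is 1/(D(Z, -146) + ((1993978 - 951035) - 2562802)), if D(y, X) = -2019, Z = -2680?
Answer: -1/1521878 ≈ -6.5708e-7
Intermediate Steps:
1/(D(Z, -146) + ((1993978 - 951035) - 2562802)) = 1/(-2019 + ((1993978 - 951035) - 2562802)) = 1/(-2019 + (1042943 - 2562802)) = 1/(-2019 - 1519859) = 1/(-1521878) = -1/1521878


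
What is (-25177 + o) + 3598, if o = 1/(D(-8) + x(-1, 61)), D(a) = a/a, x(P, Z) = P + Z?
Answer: -1316318/61 ≈ -21579.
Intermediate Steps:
D(a) = 1
o = 1/61 (o = 1/(1 + (-1 + 61)) = 1/(1 + 60) = 1/61 ≈ 0.016393)
(-25177 + o) + 3598 = (-25177 + 1/61) + 3598 = -1535796/61 + 3598 = -1316318/61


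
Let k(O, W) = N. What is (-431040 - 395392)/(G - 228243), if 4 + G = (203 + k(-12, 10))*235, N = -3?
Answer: 826432/181247 ≈ 4.5597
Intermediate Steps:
k(O, W) = -3
G = 46996 (G = -4 + (203 - 3)*235 = -4 + 200*235 = -4 + 47000 = 46996)
(-431040 - 395392)/(G - 228243) = (-431040 - 395392)/(46996 - 228243) = -826432/(-181247) = -826432*(-1/181247) = 826432/181247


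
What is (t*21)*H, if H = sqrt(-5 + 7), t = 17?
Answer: 357*sqrt(2) ≈ 504.87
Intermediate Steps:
H = sqrt(2) ≈ 1.4142
(t*21)*H = (17*21)*sqrt(2) = 357*sqrt(2)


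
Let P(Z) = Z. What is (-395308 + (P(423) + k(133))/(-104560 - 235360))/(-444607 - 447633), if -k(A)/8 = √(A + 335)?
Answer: 134373095783/303290220800 - 3*√13/18955638800 ≈ 0.44305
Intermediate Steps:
k(A) = -8*√(335 + A) (k(A) = -8*√(A + 335) = -8*√(335 + A))
(-395308 + (P(423) + k(133))/(-104560 - 235360))/(-444607 - 447633) = (-395308 + (423 - 8*√(335 + 133))/(-104560 - 235360))/(-444607 - 447633) = (-395308 + (423 - 48*√13)/(-339920))/(-892240) = (-395308 + (423 - 48*√13)*(-1/339920))*(-1/892240) = (-395308 + (-423/339920 + 3*√13/21245))*(-1/892240) = (-134373095783/339920 + 3*√13/21245)*(-1/892240) = 134373095783/303290220800 - 3*√13/18955638800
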